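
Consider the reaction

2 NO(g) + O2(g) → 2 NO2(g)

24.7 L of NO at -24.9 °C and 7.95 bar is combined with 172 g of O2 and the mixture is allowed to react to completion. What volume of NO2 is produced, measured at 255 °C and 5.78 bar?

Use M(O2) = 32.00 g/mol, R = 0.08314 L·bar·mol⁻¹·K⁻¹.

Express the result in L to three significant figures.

n(NO) = PV/RT = (7.95 × 24.7) / (0.08314 × 248.25) = 9.514 mol
n(O2) = 172 / 32.00 = 5.375 mol
For 9.514 mol NO, stoichiometry requires (1/2) × 9.514 = 4.757 mol O2; 5.375 mol is available, so NO is limiting.
n(NO2) = (2/2) × 9.514 = 9.514 mol
V(NO2) = nRT/P = 9.514 × 0.08314 × 528.15 / 5.78 = 72.28 L

72.3 L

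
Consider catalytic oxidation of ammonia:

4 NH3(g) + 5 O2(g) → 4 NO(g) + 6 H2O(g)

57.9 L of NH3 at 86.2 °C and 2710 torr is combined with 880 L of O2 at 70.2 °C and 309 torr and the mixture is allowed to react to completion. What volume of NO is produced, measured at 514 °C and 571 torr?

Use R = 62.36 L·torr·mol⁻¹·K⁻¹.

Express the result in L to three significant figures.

602 L

n(NH3) = PV/RT = (2710 × 57.9) / (62.36 × 359.35) = 7.002 mol
n(O2) = PV/RT = (309 × 880) / (62.36 × 343.35) = 12.70 mol
For 7.002 mol NH3, stoichiometry requires (5/4) × 7.002 = 8.752 mol O2; 12.70 mol is available, so NH3 is limiting.
n(NO) = (4/4) × 7.002 = 7.002 mol
V(NO) = nRT/P = 7.002 × 62.36 × 787.15 / 571 = 601.9 L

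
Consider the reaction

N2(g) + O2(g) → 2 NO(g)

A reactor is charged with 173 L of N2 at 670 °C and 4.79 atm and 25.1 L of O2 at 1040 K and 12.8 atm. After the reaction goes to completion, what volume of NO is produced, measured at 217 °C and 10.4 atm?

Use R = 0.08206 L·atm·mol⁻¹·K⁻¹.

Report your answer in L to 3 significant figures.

29.1 L

n(N2) = PV/RT = (4.79 × 173) / (0.08206 × 943.15) = 10.71 mol
n(O2) = PV/RT = (12.8 × 25.1) / (0.08206 × 1040) = 3.765 mol
For 10.71 mol N2, stoichiometry requires (1/1) × 10.71 = 10.71 mol O2; 3.765 mol is available, so O2 is limiting.
n(NO) = (2/1) × 3.765 = 7.530 mol
V(NO) = nRT/P = 7.530 × 0.08206 × 490.15 / 10.4 = 29.12 L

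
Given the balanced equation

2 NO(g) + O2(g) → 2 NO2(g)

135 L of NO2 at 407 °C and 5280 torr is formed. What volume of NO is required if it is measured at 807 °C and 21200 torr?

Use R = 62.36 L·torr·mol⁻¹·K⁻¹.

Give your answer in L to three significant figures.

53.4 L

n(NO2) = PV/RT = (5280 × 135) / (62.36 × 680.15) = 16.81 mol
n(NO) = (2/2) × 16.81 = 16.81 mol
V = nRT/P = 16.81 × 62.36 × 1080.15 / 21200 = 53.41 L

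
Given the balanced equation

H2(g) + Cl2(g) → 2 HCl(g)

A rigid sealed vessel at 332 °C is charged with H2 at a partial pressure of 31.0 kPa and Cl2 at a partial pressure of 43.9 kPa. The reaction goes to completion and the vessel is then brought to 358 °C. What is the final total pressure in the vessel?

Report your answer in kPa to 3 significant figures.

At constant V, partial pressures at 332 °C are proportional to moles, so apply stoichiometry directly to pressures.
P(Cl2) required for 31.0 kPa of H2 = (1/1) × 31.0 = 31.00 kPa; available 43.9 kPa, so H2 is limiting.
P(Cl2) remaining = 43.9 − (1/1) × 31.0 = 12.90 kPa
P(gaseous products) = (2)/1 × 31.0 = 62.00 kPa
P_total at 332 °C = 12.90 + 62.00 = 74.90 kPa
Scaling to 358 °C: P = 74.90 × 631.15/605.15 = 78.12 kPa

78.1 kPa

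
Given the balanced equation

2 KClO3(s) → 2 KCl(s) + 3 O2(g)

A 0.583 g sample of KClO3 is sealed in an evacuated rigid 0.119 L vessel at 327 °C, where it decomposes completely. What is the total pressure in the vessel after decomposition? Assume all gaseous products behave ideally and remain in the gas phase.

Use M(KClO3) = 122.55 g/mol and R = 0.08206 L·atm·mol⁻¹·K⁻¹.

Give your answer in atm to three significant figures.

n(KClO3) = 0.583 / 122.55 = 0.004757 mol
n(gas produced) = (3/2) × 0.004757 = 0.007135 mol
P = nRT/V = 0.007135 × 0.08206 × 600.15 / 0.119 = 2.953 atm

2.95 atm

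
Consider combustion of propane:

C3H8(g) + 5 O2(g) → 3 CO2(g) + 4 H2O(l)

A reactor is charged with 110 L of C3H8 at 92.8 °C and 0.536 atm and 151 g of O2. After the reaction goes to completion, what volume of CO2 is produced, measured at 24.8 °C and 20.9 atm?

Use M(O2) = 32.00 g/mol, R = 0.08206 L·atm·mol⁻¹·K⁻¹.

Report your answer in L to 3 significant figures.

3.31 L

n(C3H8) = PV/RT = (0.536 × 110) / (0.08206 × 365.95) = 1.963 mol
n(O2) = 151 / 32.00 = 4.719 mol
For 1.963 mol C3H8, stoichiometry requires (5/1) × 1.963 = 9.815 mol O2; 4.719 mol is available, so O2 is limiting.
n(CO2) = (3/5) × 4.719 = 2.831 mol
V(CO2) = nRT/P = 2.831 × 0.08206 × 297.95 / 20.9 = 3.312 L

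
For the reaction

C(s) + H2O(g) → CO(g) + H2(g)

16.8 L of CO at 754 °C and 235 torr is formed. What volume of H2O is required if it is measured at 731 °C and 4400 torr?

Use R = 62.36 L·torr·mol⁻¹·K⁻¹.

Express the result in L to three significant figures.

n(CO) = PV/RT = (235 × 16.8) / (62.36 × 1027.15) = 0.06164 mol
n(H2O) = (1/1) × 0.06164 = 0.06164 mol
V = nRT/P = 0.06164 × 62.36 × 1004.15 / 4400 = 0.8772 L

0.877 L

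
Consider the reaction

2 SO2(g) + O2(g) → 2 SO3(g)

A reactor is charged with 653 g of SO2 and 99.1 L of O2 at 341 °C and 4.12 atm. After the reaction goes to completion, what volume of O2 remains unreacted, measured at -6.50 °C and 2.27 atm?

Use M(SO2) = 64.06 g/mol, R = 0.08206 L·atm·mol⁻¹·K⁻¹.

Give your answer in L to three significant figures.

29.0 L

n(SO2) = 653 / 64.06 = 10.19 mol
n(O2) = PV/RT = (4.12 × 99.1) / (0.08206 × 614.15) = 8.101 mol
For 10.19 mol SO2, stoichiometry requires (1/2) × 10.19 = 5.095 mol O2; 8.101 mol is available, so SO2 is limiting.
n(O2) consumed = (1/2) × 10.19 = 5.095 mol; remaining = 8.101 − 5.095 = 3.006 mol
V(O2) = nRT/P = 3.006 × 0.08206 × 266.65 / 2.27 = 28.98 L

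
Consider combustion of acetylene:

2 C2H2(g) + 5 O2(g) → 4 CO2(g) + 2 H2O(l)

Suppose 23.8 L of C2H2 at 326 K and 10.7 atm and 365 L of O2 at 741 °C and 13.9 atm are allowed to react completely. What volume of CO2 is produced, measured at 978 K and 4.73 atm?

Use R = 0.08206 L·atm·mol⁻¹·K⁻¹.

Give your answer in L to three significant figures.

n(C2H2) = PV/RT = (10.7 × 23.8) / (0.08206 × 326) = 9.519 mol
n(O2) = PV/RT = (13.9 × 365) / (0.08206 × 1014.15) = 60.96 mol
For 9.519 mol C2H2, stoichiometry requires (5/2) × 9.519 = 23.80 mol O2; 60.96 mol is available, so C2H2 is limiting.
n(CO2) = (4/2) × 9.519 = 19.04 mol
V(CO2) = nRT/P = 19.04 × 0.08206 × 978 / 4.73 = 323.1 L

323 L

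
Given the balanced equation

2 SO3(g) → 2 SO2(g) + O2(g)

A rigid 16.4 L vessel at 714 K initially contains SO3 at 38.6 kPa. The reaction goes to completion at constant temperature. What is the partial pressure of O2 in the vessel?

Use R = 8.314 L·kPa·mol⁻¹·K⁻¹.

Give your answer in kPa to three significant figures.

n(SO3)₀ = PV/RT = (38.6 × 16.4) / (8.314 × 714) = 0.1066 mol
n(O2) = (1/2) × 0.1066 = 0.05330 mol
P(O2) = nRT/V = 0.05330 × 8.314 × 714 / 16.4 = 19.29 kPa

19.3 kPa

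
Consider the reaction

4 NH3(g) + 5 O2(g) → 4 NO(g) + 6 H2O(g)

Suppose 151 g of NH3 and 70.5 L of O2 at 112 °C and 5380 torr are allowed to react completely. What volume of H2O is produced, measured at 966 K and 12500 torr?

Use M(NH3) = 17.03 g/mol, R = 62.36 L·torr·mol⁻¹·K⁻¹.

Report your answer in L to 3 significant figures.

64.1 L

n(NH3) = 151 / 17.03 = 8.867 mol
n(O2) = PV/RT = (5380 × 70.5) / (62.36 × 385.15) = 15.79 mol
For 8.867 mol NH3, stoichiometry requires (5/4) × 8.867 = 11.08 mol O2; 15.79 mol is available, so NH3 is limiting.
n(H2O) = (6/4) × 8.867 = 13.30 mol
V(H2O) = nRT/P = 13.30 × 62.36 × 966 / 12500 = 64.10 L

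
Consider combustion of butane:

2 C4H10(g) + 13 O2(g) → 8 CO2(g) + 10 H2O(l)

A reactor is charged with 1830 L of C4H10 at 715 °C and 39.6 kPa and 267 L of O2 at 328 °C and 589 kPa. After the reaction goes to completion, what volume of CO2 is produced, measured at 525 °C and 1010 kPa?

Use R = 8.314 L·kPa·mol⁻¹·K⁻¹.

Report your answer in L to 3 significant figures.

n(C4H10) = PV/RT = (39.6 × 1830) / (8.314 × 988.15) = 8.821 mol
n(O2) = PV/RT = (589 × 267) / (8.314 × 601.15) = 31.47 mol
For 8.821 mol C4H10, stoichiometry requires (13/2) × 8.821 = 57.34 mol O2; 31.47 mol is available, so O2 is limiting.
n(CO2) = (8/13) × 31.47 = 19.37 mol
V(CO2) = nRT/P = 19.37 × 8.314 × 798.15 / 1010 = 127.3 L

127 L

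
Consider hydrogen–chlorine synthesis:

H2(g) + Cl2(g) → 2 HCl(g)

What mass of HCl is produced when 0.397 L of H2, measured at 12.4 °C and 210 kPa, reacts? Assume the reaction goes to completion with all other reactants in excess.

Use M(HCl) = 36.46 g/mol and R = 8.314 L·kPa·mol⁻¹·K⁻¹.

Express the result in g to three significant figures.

n(H2) = PV/RT = (210 × 0.397) / (8.314 × 285.55) = 0.03512 mol
n(HCl) = (2/1) × 0.03512 = 0.07024 mol
m(HCl) = 0.07024 × 36.46 = 2.561 g

2.56 g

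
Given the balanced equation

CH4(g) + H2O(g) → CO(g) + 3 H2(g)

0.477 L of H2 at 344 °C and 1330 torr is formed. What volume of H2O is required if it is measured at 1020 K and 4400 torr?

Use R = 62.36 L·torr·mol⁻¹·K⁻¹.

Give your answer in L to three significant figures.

n(H2) = PV/RT = (1330 × 0.477) / (62.36 × 617.15) = 0.01648 mol
n(H2O) = (1/3) × 0.01648 = 0.005493 mol
V = nRT/P = 0.005493 × 62.36 × 1020 / 4400 = 0.07941 L

0.0794 L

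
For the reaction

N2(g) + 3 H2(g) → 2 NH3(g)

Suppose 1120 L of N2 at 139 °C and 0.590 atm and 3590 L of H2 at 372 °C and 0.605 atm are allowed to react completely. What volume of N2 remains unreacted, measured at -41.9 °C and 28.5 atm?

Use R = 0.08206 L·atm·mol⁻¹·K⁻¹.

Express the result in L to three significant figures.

n(N2) = PV/RT = (0.590 × 1120) / (0.08206 × 412.15) = 19.54 mol
n(H2) = PV/RT = (0.605 × 3590) / (0.08206 × 645.15) = 41.03 mol
For 19.54 mol N2, stoichiometry requires (3/1) × 19.54 = 58.62 mol H2; 41.03 mol is available, so H2 is limiting.
n(N2) consumed = (1/3) × 41.03 = 13.68 mol; remaining = 19.54 − 13.68 = 5.860 mol
V(N2) = nRT/P = 5.860 × 0.08206 × 231.25 / 28.5 = 3.902 L

3.90 L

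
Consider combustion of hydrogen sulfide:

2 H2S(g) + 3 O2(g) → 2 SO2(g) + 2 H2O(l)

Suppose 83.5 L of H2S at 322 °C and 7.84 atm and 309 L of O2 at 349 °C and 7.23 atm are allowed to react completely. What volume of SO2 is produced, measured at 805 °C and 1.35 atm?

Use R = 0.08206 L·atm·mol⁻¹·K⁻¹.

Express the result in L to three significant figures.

n(H2S) = PV/RT = (7.84 × 83.5) / (0.08206 × 595.15) = 13.40 mol
n(O2) = PV/RT = (7.23 × 309) / (0.08206 × 622.15) = 43.76 mol
For 13.40 mol H2S, stoichiometry requires (3/2) × 13.40 = 20.10 mol O2; 43.76 mol is available, so H2S is limiting.
n(SO2) = (2/2) × 13.40 = 13.40 mol
V(SO2) = nRT/P = 13.40 × 0.08206 × 1078.15 / 1.35 = 878.2 L

878 L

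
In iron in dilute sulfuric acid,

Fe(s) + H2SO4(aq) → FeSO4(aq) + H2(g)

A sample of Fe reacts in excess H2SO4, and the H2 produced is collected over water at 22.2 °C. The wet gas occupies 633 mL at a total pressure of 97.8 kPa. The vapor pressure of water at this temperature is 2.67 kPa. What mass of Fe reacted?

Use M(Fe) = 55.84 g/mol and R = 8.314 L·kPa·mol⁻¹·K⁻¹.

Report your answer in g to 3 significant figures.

1.37 g

P(H2) = 97.8 − 2.67 = 95.13 kPa
n(H2) = PV/RT = (95.13 × 0.6330) / (8.314 × 295.35) = 0.02452 mol
n(Fe) = (1/1) × 0.02452 = 0.02452 mol
m(Fe) = 0.02452 × 55.84 = 1.369 g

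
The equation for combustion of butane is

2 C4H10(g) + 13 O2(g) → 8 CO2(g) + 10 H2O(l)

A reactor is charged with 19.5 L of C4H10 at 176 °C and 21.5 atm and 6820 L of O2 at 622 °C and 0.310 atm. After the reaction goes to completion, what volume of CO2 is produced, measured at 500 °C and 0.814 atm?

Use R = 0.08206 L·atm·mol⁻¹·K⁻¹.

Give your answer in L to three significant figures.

n(C4H10) = PV/RT = (21.5 × 19.5) / (0.08206 × 449.15) = 11.37 mol
n(O2) = PV/RT = (0.310 × 6820) / (0.08206 × 895.15) = 28.78 mol
For 11.37 mol C4H10, stoichiometry requires (13/2) × 11.37 = 73.91 mol O2; 28.78 mol is available, so O2 is limiting.
n(CO2) = (8/13) × 28.78 = 17.71 mol
V(CO2) = nRT/P = 17.71 × 0.08206 × 773.15 / 0.814 = 1380 L

1380 L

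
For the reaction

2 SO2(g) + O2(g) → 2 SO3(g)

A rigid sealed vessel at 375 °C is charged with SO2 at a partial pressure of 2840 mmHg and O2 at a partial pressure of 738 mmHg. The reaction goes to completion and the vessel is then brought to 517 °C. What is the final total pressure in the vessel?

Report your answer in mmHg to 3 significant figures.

With V and T fixed, P_i ∝ n_i, so the mole ratios apply directly to partial pressures at 375 °C.
P(O2) required for 2840 mmHg of SO2 = (1/2) × 2840 = 1420 mmHg; available 738 mmHg, so O2 is limiting.
P(SO2) remaining = 2840 − (2/1) × 738 = 1364 mmHg
P(gaseous products) = (2)/1 × 738 = 1476 mmHg
P_total at 375 °C = 1364 + 1476 = 2840 mmHg
Scaling to 517 °C: P = 2840 × 790.15/648.15 = 3462 mmHg

3460 mmHg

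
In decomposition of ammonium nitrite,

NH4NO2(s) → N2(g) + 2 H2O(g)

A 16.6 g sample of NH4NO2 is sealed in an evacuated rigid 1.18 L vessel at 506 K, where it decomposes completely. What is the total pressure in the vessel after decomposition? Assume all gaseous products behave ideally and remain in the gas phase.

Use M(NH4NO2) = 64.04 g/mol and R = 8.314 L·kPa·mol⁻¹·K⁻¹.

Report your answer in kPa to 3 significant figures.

2770 kPa

n(NH4NO2) = 16.6 / 64.04 = 0.2592 mol
n(gas produced) = (3/1) × 0.2592 = 0.7776 mol
P = nRT/V = 0.7776 × 8.314 × 506 / 1.18 = 2772 kPa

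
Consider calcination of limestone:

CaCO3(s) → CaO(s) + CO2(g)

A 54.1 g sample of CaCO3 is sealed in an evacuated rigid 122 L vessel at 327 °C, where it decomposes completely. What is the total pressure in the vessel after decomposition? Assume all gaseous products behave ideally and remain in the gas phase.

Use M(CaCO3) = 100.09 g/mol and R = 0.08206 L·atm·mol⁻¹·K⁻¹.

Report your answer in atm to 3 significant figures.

0.218 atm

n(CaCO3) = 54.1 / 100.09 = 0.5405 mol
n(gas produced) = (1/1) × 0.5405 = 0.5405 mol
P = nRT/V = 0.5405 × 0.08206 × 600.15 / 122 = 0.2182 atm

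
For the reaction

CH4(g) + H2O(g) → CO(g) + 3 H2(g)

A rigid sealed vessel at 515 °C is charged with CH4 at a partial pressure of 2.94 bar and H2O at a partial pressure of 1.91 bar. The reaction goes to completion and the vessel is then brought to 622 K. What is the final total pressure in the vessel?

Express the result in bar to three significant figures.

6.84 bar

Because the vessel is rigid and T is held at 515 °C, work the stoichiometry in partial pressures (P_i = n_iRT/V).
P(H2O) required for 2.94 bar of CH4 = (1/1) × 2.94 = 2.940 bar; available 1.91 bar, so H2O is limiting.
P(CH4) remaining = 2.94 − (1/1) × 1.91 = 1.030 bar
P(gaseous products) = (1+3)/1 × 1.91 = 7.640 bar
P_total at 515 °C = 1.030 + 7.640 = 8.670 bar
Scaling to 622 K: P = 8.670 × 622/788.15 = 6.842 bar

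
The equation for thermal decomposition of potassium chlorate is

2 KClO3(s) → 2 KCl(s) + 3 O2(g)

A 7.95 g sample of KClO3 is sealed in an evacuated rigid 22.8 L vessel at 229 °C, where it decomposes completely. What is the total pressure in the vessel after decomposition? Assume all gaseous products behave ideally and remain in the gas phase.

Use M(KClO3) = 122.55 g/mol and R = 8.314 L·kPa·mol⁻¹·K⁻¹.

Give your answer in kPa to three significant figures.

n(KClO3) = 7.95 / 122.55 = 0.06487 mol
n(gas produced) = (3/2) × 0.06487 = 0.09731 mol
P = nRT/V = 0.09731 × 8.314 × 502.15 / 22.8 = 17.82 kPa

17.8 kPa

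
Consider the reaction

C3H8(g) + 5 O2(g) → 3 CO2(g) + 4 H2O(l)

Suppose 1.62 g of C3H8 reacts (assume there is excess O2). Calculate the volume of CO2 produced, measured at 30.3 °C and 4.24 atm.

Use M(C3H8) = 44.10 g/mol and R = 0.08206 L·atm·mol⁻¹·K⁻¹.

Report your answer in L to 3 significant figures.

0.647 L

n(C3H8) = 1.620 / 44.10 = 0.03673 mol
n(CO2) = (3/1) × 0.03673 = 0.1102 mol
V = nRT/P = 0.1102 × 0.08206 × 303.45 / 4.24 = 0.6472 L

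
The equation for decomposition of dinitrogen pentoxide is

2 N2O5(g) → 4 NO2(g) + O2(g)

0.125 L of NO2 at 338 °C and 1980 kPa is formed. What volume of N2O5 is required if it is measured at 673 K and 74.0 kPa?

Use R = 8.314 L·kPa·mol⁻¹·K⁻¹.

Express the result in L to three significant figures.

n(NO2) = PV/RT = (1980 × 0.125) / (8.314 × 611.15) = 0.04871 mol
n(N2O5) = (2/4) × 0.04871 = 0.02436 mol
V = nRT/P = 0.02436 × 8.314 × 673 / 74.0 = 1.842 L

1.84 L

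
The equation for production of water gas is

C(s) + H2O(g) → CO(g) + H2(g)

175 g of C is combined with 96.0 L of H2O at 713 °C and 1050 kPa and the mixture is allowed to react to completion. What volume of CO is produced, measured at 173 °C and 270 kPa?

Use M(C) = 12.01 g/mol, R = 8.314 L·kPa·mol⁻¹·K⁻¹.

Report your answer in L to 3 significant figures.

n(C) = 175 / 12.01 = 14.57 mol
n(H2O) = PV/RT = (1050 × 96.0) / (8.314 × 986.15) = 12.29 mol
For 14.57 mol C, stoichiometry requires (1/1) × 14.57 = 14.57 mol H2O; 12.29 mol is available, so H2O is limiting.
n(CO) = (1/1) × 12.29 = 12.29 mol
V(CO) = nRT/P = 12.29 × 8.314 × 446.15 / 270 = 168.8 L

169 L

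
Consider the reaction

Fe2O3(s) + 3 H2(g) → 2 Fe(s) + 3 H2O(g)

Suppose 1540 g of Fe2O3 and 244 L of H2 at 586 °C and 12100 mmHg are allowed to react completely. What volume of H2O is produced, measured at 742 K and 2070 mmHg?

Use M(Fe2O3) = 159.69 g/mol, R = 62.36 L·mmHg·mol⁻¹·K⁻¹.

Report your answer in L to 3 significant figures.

647 L

n(Fe2O3) = 1540 / 159.69 = 9.644 mol
n(H2) = PV/RT = (12100 × 244) / (62.36 × 859.15) = 55.11 mol
For 9.644 mol Fe2O3, stoichiometry requires (3/1) × 9.644 = 28.93 mol H2; 55.11 mol is available, so Fe2O3 is limiting.
n(H2O) = (3/1) × 9.644 = 28.93 mol
V(H2O) = nRT/P = 28.93 × 62.36 × 742 / 2070 = 646.7 L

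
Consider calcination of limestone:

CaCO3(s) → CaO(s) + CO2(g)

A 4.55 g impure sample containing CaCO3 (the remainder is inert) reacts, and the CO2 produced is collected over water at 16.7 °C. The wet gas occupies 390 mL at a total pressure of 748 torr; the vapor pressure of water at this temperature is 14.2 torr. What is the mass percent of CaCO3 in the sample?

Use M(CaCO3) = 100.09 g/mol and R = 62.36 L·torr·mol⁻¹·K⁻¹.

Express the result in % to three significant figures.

P(CO2) = 748 − 14.2 = 733.8 torr
n(CO2) = PV/RT = (733.8 × 0.3900) / (62.36 × 289.85) = 0.01583 mol
n(CaCO3) = (1/1) × 0.01583 = 0.01583 mol
m(CaCO3) = 0.01583 × 100.09 = 1.584 g
%CaCO3 = 1.584 / 4.55 × 100 = 34.81%

34.8 %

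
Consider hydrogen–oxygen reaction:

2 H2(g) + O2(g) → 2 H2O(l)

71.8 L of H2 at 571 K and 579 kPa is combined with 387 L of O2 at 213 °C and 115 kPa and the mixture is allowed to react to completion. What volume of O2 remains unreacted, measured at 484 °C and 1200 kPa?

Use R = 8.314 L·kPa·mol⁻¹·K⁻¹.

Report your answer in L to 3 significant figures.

34.8 L

n(H2) = PV/RT = (579 × 71.8) / (8.314 × 571) = 8.757 mol
n(O2) = PV/RT = (115 × 387) / (8.314 × 486.15) = 11.01 mol
For 8.757 mol H2, stoichiometry requires (1/2) × 8.757 = 4.378 mol O2; 11.01 mol is available, so H2 is limiting.
n(O2) consumed = (1/2) × 8.757 = 4.378 mol; remaining = 11.01 − 4.378 = 6.632 mol
V(O2) = nRT/P = 6.632 × 8.314 × 757.15 / 1200 = 34.79 L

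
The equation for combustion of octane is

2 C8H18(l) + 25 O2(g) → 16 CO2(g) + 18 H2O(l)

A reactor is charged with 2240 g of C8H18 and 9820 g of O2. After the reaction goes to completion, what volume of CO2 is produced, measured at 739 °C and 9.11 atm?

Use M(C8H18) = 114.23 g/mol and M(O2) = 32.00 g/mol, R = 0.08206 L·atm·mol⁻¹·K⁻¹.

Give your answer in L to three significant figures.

n(C8H18) = 2240 / 114.23 = 19.61 mol
n(O2) = 9820 / 32.00 = 306.9 mol
For 19.61 mol C8H18, stoichiometry requires (25/2) × 19.61 = 245.1 mol O2; 306.9 mol is available, so C8H18 is limiting.
n(CO2) = (16/2) × 19.61 = 156.9 mol
V(CO2) = nRT/P = 156.9 × 0.08206 × 1012.15 / 9.11 = 1430 L

1430 L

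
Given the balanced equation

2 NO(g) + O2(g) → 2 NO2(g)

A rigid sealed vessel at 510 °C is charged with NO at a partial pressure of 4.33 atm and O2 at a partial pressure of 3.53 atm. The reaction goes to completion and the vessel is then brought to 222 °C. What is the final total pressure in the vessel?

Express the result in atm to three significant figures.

3.60 atm

With V and T fixed, P_i ∝ n_i, so the mole ratios apply directly to partial pressures at 510 °C.
P(O2) required for 4.33 atm of NO = (1/2) × 4.33 = 2.165 atm; available 3.53 atm, so NO is limiting.
P(O2) remaining = 3.53 − (1/2) × 4.33 = 1.365 atm
P(gaseous products) = (2)/2 × 4.33 = 4.330 atm
P_total at 510 °C = 1.365 + 4.330 = 5.695 atm
Scaling to 222 °C: P = 5.695 × 495.15/783.15 = 3.601 atm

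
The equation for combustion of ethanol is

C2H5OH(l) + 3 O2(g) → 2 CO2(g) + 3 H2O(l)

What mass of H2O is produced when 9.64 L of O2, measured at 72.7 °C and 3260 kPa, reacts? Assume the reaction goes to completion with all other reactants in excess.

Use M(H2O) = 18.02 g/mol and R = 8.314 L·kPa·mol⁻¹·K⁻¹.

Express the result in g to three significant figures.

n(O2) = PV/RT = (3260 × 9.64) / (8.314 × 345.85) = 10.93 mol
n(H2O) = (3/3) × 10.93 = 10.93 mol
m(H2O) = 10.93 × 18.02 = 197.0 g

197 g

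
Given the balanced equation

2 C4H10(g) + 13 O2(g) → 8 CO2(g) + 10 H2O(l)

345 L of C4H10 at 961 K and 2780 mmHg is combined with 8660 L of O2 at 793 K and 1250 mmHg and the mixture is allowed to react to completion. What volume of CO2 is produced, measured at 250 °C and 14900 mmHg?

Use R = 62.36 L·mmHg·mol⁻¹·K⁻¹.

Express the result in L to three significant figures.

n(C4H10) = PV/RT = (2780 × 345) / (62.36 × 961) = 16.00 mol
n(O2) = PV/RT = (1250 × 8660) / (62.36 × 793) = 218.9 mol
For 16.00 mol C4H10, stoichiometry requires (13/2) × 16.00 = 104.0 mol O2; 218.9 mol is available, so C4H10 is limiting.
n(CO2) = (8/2) × 16.00 = 64.00 mol
V(CO2) = nRT/P = 64.00 × 62.36 × 523.15 / 14900 = 140.1 L

140 L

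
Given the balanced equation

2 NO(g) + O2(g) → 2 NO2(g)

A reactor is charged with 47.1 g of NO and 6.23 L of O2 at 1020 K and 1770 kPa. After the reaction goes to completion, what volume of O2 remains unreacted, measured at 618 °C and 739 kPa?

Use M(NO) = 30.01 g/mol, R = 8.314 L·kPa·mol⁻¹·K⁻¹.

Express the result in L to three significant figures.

n(NO) = 47.1 / 30.01 = 1.569 mol
n(O2) = PV/RT = (1770 × 6.23) / (8.314 × 1020) = 1.300 mol
For 1.569 mol NO, stoichiometry requires (1/2) × 1.569 = 0.7845 mol O2; 1.300 mol is available, so NO is limiting.
n(O2) consumed = (1/2) × 1.569 = 0.7845 mol; remaining = 1.300 − 0.7845 = 0.5155 mol
V(O2) = nRT/P = 0.5155 × 8.314 × 891.15 / 739 = 5.168 L

5.17 L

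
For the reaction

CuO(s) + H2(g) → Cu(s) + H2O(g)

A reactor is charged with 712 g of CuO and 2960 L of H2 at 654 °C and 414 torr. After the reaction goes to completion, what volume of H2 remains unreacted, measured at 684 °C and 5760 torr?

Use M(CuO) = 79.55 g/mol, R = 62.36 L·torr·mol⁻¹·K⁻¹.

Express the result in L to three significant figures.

n(CuO) = 712 / 79.55 = 8.950 mol
n(H2) = PV/RT = (414 × 2960) / (62.36 × 927.15) = 21.20 mol
For 8.950 mol CuO, stoichiometry requires (1/1) × 8.950 = 8.950 mol H2; 21.20 mol is available, so CuO is limiting.
n(H2) consumed = (1/1) × 8.950 = 8.950 mol; remaining = 21.20 − 8.950 = 12.25 mol
V(H2) = nRT/P = 12.25 × 62.36 × 957.15 / 5760 = 126.9 L

127 L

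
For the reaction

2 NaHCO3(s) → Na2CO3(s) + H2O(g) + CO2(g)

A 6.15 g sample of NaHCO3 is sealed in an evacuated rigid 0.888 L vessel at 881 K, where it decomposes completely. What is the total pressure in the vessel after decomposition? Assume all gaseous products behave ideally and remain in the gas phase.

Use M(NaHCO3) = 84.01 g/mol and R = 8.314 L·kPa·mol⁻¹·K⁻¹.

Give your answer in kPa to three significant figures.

604 kPa

n(NaHCO3) = 6.15 / 84.01 = 0.07321 mol
n(gas produced) = (2/2) × 0.07321 = 0.07321 mol
P = nRT/V = 0.07321 × 8.314 × 881 / 0.888 = 603.9 kPa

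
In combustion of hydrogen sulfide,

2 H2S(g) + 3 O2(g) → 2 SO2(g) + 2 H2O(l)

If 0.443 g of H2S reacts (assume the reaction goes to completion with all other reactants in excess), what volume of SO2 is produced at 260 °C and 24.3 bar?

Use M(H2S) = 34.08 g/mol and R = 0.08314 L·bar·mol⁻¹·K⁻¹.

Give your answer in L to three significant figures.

n(H2S) = 0.4430 / 34.08 = 0.01300 mol
n(SO2) = (2/2) × 0.01300 = 0.01300 mol
V = nRT/P = 0.01300 × 0.08314 × 533.15 / 24.3 = 0.02371 L

0.0237 L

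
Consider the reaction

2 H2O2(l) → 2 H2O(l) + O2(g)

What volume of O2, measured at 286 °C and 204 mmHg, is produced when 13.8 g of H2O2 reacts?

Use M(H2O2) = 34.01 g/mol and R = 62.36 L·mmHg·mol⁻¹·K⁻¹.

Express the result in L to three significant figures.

34.7 L

n(H2O2) = 13.80 / 34.01 = 0.4058 mol
n(O2) = (1/2) × 0.4058 = 0.2029 mol
V = nRT/P = 0.2029 × 62.36 × 559.15 / 204 = 34.68 L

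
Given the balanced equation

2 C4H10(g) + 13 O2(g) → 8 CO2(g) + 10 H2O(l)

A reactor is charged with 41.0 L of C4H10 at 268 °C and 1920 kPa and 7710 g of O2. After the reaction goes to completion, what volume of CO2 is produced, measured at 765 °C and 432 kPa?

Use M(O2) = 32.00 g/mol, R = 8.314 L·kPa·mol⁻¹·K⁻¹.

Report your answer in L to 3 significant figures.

n(C4H10) = PV/RT = (1920 × 41.0) / (8.314 × 541.15) = 17.50 mol
n(O2) = 7710 / 32.00 = 240.9 mol
For 17.50 mol C4H10, stoichiometry requires (13/2) × 17.50 = 113.8 mol O2; 240.9 mol is available, so C4H10 is limiting.
n(CO2) = (8/2) × 17.50 = 70.00 mol
V(CO2) = nRT/P = 70.00 × 8.314 × 1038.15 / 432 = 1399 L

1400 L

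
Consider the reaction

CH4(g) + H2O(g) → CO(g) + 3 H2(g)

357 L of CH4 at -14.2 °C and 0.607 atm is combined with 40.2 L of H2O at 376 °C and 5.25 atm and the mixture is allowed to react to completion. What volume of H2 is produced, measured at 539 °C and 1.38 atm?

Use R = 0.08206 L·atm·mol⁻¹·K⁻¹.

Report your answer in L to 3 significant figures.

n(CH4) = PV/RT = (0.607 × 357) / (0.08206 × 258.95) = 10.20 mol
n(H2O) = PV/RT = (5.25 × 40.2) / (0.08206 × 649.15) = 3.962 mol
For 10.20 mol CH4, stoichiometry requires (1/1) × 10.20 = 10.20 mol H2O; 3.962 mol is available, so H2O is limiting.
n(H2) = (3/1) × 3.962 = 11.89 mol
V(H2) = nRT/P = 11.89 × 0.08206 × 812.15 / 1.38 = 574.2 L

574 L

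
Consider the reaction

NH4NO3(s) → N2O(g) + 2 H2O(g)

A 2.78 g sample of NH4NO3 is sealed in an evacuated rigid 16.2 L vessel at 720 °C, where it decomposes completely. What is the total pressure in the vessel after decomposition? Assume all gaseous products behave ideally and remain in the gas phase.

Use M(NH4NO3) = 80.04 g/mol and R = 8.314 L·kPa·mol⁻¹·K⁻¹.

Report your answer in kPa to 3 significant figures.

n(NH4NO3) = 2.78 / 80.04 = 0.03473 mol
n(gas produced) = (3/1) × 0.03473 = 0.1042 mol
P = nRT/V = 0.1042 × 8.314 × 993.15 / 16.2 = 53.11 kPa

53.1 kPa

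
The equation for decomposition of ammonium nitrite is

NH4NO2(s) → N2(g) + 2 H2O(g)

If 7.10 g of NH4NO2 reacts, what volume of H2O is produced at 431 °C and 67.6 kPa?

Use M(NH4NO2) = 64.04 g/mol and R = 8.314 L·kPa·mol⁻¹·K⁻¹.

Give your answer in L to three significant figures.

n(NH4NO2) = 7.100 / 64.04 = 0.1109 mol
n(H2O) = (2/1) × 0.1109 = 0.2218 mol
V = nRT/P = 0.2218 × 8.314 × 704.15 / 67.6 = 19.21 L

19.2 L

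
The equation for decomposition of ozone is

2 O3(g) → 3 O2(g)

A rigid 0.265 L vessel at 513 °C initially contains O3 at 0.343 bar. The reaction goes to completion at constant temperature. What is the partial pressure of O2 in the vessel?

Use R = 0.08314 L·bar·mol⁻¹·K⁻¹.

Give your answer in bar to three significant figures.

n(O3)₀ = PV/RT = (0.343 × 0.265) / (0.08314 × 786.15) = 0.001391 mol
n(O2) = (3/2) × 0.001391 = 0.002087 mol
P(O2) = nRT/V = 0.002087 × 0.08314 × 786.15 / 0.265 = 0.5147 bar

0.515 bar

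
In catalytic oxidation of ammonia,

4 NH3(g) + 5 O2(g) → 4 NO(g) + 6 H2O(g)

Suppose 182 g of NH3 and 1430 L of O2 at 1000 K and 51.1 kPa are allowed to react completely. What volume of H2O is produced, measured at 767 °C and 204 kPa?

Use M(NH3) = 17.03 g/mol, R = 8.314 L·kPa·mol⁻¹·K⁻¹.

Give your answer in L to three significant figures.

447 L

n(NH3) = 182 / 17.03 = 10.69 mol
n(O2) = PV/RT = (51.1 × 1430) / (8.314 × 1000) = 8.789 mol
For 10.69 mol NH3, stoichiometry requires (5/4) × 10.69 = 13.36 mol O2; 8.789 mol is available, so O2 is limiting.
n(H2O) = (6/5) × 8.789 = 10.55 mol
V(H2O) = nRT/P = 10.55 × 8.314 × 1040.15 / 204 = 447.2 L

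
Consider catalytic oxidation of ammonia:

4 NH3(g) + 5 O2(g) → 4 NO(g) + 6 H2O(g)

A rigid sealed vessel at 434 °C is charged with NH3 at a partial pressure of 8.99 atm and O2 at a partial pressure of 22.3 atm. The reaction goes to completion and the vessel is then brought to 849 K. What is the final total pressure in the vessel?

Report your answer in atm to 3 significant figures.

40.3 atm

Because the vessel is rigid and T is held at 434 °C, work the stoichiometry in partial pressures (P_i = n_iRT/V).
P(O2) required for 8.99 atm of NH3 = (5/4) × 8.99 = 11.24 atm; available 22.3 atm, so NH3 is limiting.
P(O2) remaining = 22.3 − (5/4) × 8.99 = 11.06 atm
P(gaseous products) = (4+6)/4 × 8.99 = 22.48 atm
P_total at 434 °C = 11.06 + 22.48 = 33.54 atm
Scaling to 849 K: P = 33.54 × 849/707.15 = 40.27 atm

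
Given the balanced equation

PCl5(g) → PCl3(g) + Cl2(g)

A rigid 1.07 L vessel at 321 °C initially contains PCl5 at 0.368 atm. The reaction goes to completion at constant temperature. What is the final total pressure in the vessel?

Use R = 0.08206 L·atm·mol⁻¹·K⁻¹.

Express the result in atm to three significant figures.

0.736 atm

Rigid vessel, constant T ⇒ P scales with total gas moles (1 → 2).
P_final = (2/1) × 0.368 = 0.7360 atm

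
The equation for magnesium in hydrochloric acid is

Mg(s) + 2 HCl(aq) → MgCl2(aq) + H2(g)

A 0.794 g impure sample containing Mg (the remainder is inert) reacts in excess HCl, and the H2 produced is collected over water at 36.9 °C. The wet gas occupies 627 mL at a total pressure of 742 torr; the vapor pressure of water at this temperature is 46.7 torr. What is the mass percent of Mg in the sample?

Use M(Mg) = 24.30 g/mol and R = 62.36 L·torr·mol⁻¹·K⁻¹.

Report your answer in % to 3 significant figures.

P(H2) = 742 − 46.7 = 695.3 torr
n(H2) = PV/RT = (695.3 × 0.6270) / (62.36 × 310.05) = 0.02255 mol
n(Mg) = (1/1) × 0.02255 = 0.02255 mol
m(Mg) = 0.02255 × 24.30 = 0.5480 g
%Mg = 0.5480 / 0.794 × 100 = 69.02%

69.0 %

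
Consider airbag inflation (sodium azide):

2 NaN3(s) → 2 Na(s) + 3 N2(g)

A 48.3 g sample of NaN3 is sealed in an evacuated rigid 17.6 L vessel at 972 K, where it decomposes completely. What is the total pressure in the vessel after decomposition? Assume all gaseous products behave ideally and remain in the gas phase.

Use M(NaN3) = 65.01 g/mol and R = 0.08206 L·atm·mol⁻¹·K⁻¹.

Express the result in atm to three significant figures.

n(NaN3) = 48.3 / 65.01 = 0.7430 mol
n(gas produced) = (3/2) × 0.7430 = 1.115 mol
P = nRT/V = 1.115 × 0.08206 × 972 / 17.6 = 5.053 atm

5.05 atm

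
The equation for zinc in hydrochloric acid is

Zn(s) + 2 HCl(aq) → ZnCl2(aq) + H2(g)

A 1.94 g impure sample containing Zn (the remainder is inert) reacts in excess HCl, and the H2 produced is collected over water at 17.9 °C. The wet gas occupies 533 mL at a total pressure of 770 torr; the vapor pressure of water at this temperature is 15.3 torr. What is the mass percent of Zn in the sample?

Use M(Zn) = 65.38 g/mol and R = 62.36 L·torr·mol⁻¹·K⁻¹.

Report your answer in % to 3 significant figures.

74.7 %

P(H2) = 770 − 15.3 = 754.7 torr
n(H2) = PV/RT = (754.7 × 0.5330) / (62.36 × 291.05) = 0.02216 mol
n(Zn) = (1/1) × 0.02216 = 0.02216 mol
m(Zn) = 0.02216 × 65.38 = 1.449 g
%Zn = 1.449 / 1.94 × 100 = 74.69%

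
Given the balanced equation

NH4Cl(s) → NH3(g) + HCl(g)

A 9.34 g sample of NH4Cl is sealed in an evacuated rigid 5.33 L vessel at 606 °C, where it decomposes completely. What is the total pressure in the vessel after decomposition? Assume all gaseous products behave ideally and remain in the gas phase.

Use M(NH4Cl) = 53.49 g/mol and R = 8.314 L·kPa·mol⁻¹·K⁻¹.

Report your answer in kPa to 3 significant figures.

479 kPa

n(NH4Cl) = 9.34 / 53.49 = 0.1746 mol
n(gas produced) = (2/1) × 0.1746 = 0.3492 mol
P = nRT/V = 0.3492 × 8.314 × 879.15 / 5.33 = 478.9 kPa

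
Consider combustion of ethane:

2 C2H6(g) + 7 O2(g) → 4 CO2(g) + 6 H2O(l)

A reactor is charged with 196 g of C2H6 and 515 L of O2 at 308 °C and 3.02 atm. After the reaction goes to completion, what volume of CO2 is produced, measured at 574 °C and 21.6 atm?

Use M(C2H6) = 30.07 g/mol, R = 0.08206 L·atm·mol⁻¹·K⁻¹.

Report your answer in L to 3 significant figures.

n(C2H6) = 196 / 30.07 = 6.518 mol
n(O2) = PV/RT = (3.02 × 515) / (0.08206 × 581.15) = 32.61 mol
For 6.518 mol C2H6, stoichiometry requires (7/2) × 6.518 = 22.81 mol O2; 32.61 mol is available, so C2H6 is limiting.
n(CO2) = (4/2) × 6.518 = 13.04 mol
V(CO2) = nRT/P = 13.04 × 0.08206 × 847.15 / 21.6 = 41.97 L

42.0 L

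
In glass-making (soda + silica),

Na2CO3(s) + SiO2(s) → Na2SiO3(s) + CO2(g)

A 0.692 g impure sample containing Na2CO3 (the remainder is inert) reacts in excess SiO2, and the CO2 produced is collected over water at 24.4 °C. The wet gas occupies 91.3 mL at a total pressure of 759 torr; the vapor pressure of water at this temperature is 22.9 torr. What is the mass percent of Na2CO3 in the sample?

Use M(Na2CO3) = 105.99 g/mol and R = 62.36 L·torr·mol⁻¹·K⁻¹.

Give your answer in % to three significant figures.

55.5 %

P(CO2) = 759 − 22.9 = 736.1 torr
n(CO2) = PV/RT = (736.1 × 0.09130) / (62.36 × 297.55) = 0.003622 mol
n(Na2CO3) = (1/1) × 0.003622 = 0.003622 mol
m(Na2CO3) = 0.003622 × 105.99 = 0.3839 g
%Na2CO3 = 0.3839 / 0.692 × 100 = 55.48%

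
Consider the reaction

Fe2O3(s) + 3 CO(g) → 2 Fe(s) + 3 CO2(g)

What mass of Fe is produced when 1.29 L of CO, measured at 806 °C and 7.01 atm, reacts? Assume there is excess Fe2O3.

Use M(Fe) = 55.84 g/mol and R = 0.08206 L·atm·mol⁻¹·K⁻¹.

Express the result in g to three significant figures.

3.80 g

n(CO) = PV/RT = (7.01 × 1.29) / (0.08206 × 1079.15) = 0.1021 mol
n(Fe) = (2/3) × 0.1021 = 0.06807 mol
m(Fe) = 0.06807 × 55.84 = 3.801 g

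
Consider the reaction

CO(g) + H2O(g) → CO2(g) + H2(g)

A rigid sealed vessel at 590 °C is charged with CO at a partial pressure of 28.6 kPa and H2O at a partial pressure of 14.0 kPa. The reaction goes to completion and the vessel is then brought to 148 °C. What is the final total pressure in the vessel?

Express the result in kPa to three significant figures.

20.8 kPa

With V and T fixed, P_i ∝ n_i, so the mole ratios apply directly to partial pressures at 590 °C.
P(H2O) required for 28.6 kPa of CO = (1/1) × 28.6 = 28.60 kPa; available 14.0 kPa, so H2O is limiting.
P(CO) remaining = 28.6 − (1/1) × 14.0 = 14.60 kPa
P(gaseous products) = (1+1)/1 × 14.0 = 28.00 kPa
P_total at 590 °C = 14.60 + 28.00 = 42.60 kPa
Scaling to 148 °C: P = 42.60 × 421.15/863.15 = 20.79 kPa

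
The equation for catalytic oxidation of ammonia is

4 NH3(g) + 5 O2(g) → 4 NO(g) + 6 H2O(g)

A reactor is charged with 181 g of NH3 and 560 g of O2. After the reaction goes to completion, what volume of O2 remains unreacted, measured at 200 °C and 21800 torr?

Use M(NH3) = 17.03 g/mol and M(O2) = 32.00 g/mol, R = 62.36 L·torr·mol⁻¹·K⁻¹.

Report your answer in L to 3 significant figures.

5.70 L

n(NH3) = 181 / 17.03 = 10.63 mol
n(O2) = 560 / 32.00 = 17.50 mol
For 10.63 mol NH3, stoichiometry requires (5/4) × 10.63 = 13.29 mol O2; 17.50 mol is available, so NH3 is limiting.
n(O2) consumed = (5/4) × 10.63 = 13.29 mol; remaining = 17.50 − 13.29 = 4.210 mol
V(O2) = nRT/P = 4.210 × 62.36 × 473.15 / 21800 = 5.698 L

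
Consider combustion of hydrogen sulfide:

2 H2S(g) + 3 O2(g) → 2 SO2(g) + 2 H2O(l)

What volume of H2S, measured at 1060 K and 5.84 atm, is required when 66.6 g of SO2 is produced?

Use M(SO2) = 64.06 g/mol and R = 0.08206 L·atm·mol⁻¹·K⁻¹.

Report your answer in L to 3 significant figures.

15.5 L

n(SO2) = 66.60 / 64.06 = 1.040 mol
n(H2S) = (2/2) × 1.040 = 1.040 mol
V = nRT/P = 1.040 × 0.08206 × 1060 / 5.84 = 15.49 L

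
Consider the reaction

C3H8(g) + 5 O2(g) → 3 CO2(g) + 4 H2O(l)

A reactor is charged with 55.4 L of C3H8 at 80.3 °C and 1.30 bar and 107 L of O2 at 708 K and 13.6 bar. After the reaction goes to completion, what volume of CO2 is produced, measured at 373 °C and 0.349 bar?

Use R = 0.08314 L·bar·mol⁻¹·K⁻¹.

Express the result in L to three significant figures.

n(C3H8) = PV/RT = (1.30 × 55.4) / (0.08314 × 353.45) = 2.451 mol
n(O2) = PV/RT = (13.6 × 107) / (0.08314 × 708) = 24.72 mol
For 2.451 mol C3H8, stoichiometry requires (5/1) × 2.451 = 12.26 mol O2; 24.72 mol is available, so C3H8 is limiting.
n(CO2) = (3/1) × 2.451 = 7.353 mol
V(CO2) = nRT/P = 7.353 × 0.08314 × 646.15 / 0.349 = 1132 L

1130 L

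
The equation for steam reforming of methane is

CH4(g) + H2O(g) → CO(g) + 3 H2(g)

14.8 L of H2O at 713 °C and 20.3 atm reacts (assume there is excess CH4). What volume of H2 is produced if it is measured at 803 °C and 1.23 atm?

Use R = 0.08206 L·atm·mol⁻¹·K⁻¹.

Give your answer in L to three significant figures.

800 L

n(H2O) = PV/RT = (20.3 × 14.8) / (0.08206 × 986.15) = 3.713 mol
n(H2) = (3/1) × 3.713 = 11.14 mol
V = nRT/P = 11.14 × 0.08206 × 1076.15 / 1.23 = 799.8 L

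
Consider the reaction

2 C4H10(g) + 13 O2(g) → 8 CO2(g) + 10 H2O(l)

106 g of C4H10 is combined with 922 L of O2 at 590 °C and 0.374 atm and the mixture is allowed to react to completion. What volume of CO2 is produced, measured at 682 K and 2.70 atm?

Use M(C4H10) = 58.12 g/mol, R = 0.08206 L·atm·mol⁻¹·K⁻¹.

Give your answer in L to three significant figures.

n(C4H10) = 106 / 58.12 = 1.824 mol
n(O2) = PV/RT = (0.374 × 922) / (0.08206 × 863.15) = 4.868 mol
For 1.824 mol C4H10, stoichiometry requires (13/2) × 1.824 = 11.86 mol O2; 4.868 mol is available, so O2 is limiting.
n(CO2) = (8/13) × 4.868 = 2.996 mol
V(CO2) = nRT/P = 2.996 × 0.08206 × 682 / 2.70 = 62.10 L

62.1 L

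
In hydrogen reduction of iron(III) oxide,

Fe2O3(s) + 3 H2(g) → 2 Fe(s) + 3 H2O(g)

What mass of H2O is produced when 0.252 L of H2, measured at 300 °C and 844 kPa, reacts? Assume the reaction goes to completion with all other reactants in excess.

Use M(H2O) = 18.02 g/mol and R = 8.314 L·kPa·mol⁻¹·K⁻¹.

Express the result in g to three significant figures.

n(H2) = PV/RT = (844 × 0.252) / (8.314 × 573.15) = 0.04463 mol
n(H2O) = (3/3) × 0.04463 = 0.04463 mol
m(H2O) = 0.04463 × 18.02 = 0.8042 g

0.804 g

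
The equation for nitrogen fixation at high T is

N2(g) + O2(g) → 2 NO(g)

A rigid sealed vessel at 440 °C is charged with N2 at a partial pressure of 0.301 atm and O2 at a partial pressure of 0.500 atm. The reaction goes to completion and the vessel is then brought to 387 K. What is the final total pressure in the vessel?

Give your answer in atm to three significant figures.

0.435 atm

Because the vessel is rigid and T is held at 440 °C, work the stoichiometry in partial pressures (P_i = n_iRT/V).
P(O2) required for 0.301 atm of N2 = (1/1) × 0.301 = 0.3010 atm; available 0.500 atm, so N2 is limiting.
P(O2) remaining = 0.500 − (1/1) × 0.301 = 0.1990 atm
P(gaseous products) = (2)/1 × 0.301 = 0.6020 atm
P_total at 440 °C = 0.1990 + 0.6020 = 0.8010 atm
Scaling to 387 K: P = 0.8010 × 387/713.15 = 0.4347 atm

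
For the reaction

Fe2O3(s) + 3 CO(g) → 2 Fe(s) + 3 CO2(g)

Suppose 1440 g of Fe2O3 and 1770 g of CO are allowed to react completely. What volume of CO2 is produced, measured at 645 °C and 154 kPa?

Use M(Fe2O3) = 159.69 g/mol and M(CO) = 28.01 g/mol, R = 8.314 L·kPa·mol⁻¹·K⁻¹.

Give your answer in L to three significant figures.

1340 L

n(Fe2O3) = 1440 / 159.69 = 9.017 mol
n(CO) = 1770 / 28.01 = 63.19 mol
For 9.017 mol Fe2O3, stoichiometry requires (3/1) × 9.017 = 27.05 mol CO; 63.19 mol is available, so Fe2O3 is limiting.
n(CO2) = (3/1) × 9.017 = 27.05 mol
V(CO2) = nRT/P = 27.05 × 8.314 × 918.15 / 154 = 1341 L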